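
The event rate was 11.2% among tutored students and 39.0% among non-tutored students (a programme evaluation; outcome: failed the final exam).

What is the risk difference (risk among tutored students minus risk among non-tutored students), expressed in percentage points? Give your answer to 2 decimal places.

risk difference = 0.1120 − 0.3900 = -0.2780 → -27.80 percentage points

-27.80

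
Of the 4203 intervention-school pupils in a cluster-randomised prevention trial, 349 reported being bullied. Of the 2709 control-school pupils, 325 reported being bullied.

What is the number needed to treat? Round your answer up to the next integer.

28

risk, intervention-school pupils = 349/4203 = 0.083036
risk, control-school pupils = 325/2709 = 0.119970
absolute risk difference = 0.036935
1 / 0.036935 = 27.075 → round up → 28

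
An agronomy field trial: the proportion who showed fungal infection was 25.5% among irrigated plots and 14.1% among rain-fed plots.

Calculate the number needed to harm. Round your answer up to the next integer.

9

absolute risk difference = 0.114000
1 / 0.114000 = 8.772 → round up → 9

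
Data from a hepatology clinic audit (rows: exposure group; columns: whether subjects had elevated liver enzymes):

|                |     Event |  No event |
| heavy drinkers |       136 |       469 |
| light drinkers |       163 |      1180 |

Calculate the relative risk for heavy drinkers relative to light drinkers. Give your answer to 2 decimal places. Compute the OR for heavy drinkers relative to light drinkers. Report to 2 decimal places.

risk, heavy drinkers = 136/605 = 0.2248
risk, light drinkers = 163/1343 = 0.1214
RR = 0.2248 / 0.1214 = 1.85
OR = (136 × 1180) / (469 × 163) = 160480/76447 ≈ 2.10

RR = 1.85; OR = 2.10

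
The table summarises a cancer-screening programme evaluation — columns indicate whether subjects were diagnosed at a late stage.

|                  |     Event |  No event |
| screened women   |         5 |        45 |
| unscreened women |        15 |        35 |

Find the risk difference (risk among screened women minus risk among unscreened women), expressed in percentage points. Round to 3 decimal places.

risk, screened women = 5/50 = 0.1000
risk, unscreened women = 15/50 = 0.3000
risk difference = 0.1000 − 0.3000 = -0.2000 → -20.000 percentage points

-20.000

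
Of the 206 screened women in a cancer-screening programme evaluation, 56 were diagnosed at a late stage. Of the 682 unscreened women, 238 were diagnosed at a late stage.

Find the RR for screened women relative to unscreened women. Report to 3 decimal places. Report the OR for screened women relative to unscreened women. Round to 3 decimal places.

risk, screened women = 56/206 = 0.2718
risk, unscreened women = 238/682 = 0.3490
RR = 0.2718 / 0.3490 = 0.779
odds, screened women = 56/150 = 0.3733
odds, unscreened women = 238/444 = 0.5360
OR = 0.3733 / 0.5360 = 0.696

RR = 0.779; OR = 0.696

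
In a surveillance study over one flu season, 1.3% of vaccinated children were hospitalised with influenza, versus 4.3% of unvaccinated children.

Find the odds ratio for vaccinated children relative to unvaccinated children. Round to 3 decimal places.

0.293

odds, vaccinated children = 0.01300/0.98700 = 0.01317
odds, unvaccinated children = 0.04300/0.95700 = 0.04493
OR = 0.01317 / 0.04493 = 0.293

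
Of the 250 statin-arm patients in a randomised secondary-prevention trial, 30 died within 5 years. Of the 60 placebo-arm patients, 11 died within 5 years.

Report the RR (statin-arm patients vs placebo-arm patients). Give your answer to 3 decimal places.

risk, statin-arm patients = 30/250 = 0.1200
risk, placebo-arm patients = 11/60 = 0.1833
RR = 0.1200 / 0.1833 = 0.655

0.655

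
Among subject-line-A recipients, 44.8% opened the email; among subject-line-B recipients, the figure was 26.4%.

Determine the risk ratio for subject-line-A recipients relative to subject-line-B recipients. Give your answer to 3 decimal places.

RR = 0.4480 / 0.2640 = 1.697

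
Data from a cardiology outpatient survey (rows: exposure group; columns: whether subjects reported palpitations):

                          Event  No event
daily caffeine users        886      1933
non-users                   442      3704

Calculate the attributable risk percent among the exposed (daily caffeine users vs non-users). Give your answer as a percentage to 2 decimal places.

AR% ≈ 66.08%

risk, daily caffeine users = 886/2819 = 0.3143
risk, non-users = 442/4146 = 0.1066
AR% = (0.3143 − 0.1066) / 0.3143 = 0.6608 → 66.08%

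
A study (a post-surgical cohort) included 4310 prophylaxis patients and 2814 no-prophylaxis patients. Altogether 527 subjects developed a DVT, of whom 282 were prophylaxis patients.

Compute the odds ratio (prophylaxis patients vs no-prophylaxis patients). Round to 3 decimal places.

prophylaxis patients without the outcome: 4310 − 282 = 4028
no-prophylaxis patients with the outcome: 527 − 282 = 245
no-prophylaxis patients without the outcome: 2814 − 245 = 2569
odds, prophylaxis patients = 282/4028 = 0.0700
odds, no-prophylaxis patients = 245/2569 = 0.0954
OR = 0.0700 / 0.0954 = 0.734

OR = 0.734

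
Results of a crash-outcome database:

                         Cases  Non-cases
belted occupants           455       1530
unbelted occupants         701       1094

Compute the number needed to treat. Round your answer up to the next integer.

risk, belted occupants = 455/1985 = 0.229219
risk, unbelted occupants = 701/1795 = 0.390529
absolute risk difference = 0.161310
1 / 0.161310 = 6.199 → round up → 7

NNT = 7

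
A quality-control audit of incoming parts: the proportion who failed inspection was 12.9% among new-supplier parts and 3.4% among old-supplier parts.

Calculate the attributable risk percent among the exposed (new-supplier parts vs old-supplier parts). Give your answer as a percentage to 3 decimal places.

AR% = (0.12900 − 0.03400) / 0.12900 = 0.7364 → 73.643%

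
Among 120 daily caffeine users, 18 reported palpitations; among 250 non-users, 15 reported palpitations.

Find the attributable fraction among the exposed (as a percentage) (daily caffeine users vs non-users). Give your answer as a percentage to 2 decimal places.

AR% ≈ 60.00%

risk, daily caffeine users = 18/120 = 0.1500
risk, non-users = 15/250 = 0.0600
AR% = (0.1500 − 0.0600) / 0.1500 = 0.6000 → 60.00%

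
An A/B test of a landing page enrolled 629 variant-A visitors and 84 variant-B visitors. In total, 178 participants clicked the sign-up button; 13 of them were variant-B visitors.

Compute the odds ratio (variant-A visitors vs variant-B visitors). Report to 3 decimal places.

variant-A visitors with the outcome: 178 − 13 = 165
variant-A visitors without the outcome: 629 − 165 = 464
variant-B visitors without the outcome: 84 − 13 = 71
odds, variant-A visitors = 165/464 = 0.3556
odds, variant-B visitors = 13/71 = 0.1831
OR = 0.3556 / 0.1831 = 1.942

1.942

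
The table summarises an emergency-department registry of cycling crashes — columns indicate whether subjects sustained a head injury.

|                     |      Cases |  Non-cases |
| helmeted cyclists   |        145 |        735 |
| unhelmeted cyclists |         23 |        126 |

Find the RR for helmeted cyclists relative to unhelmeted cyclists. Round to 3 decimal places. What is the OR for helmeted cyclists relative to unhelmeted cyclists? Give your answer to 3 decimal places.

RR = 1.067; OR = 1.081

risk, helmeted cyclists = 145/880 = 0.1648
risk, unhelmeted cyclists = 23/149 = 0.1544
RR = 0.1648 / 0.1544 = 1.067
OR = (145 × 126) / (735 × 23) = 18270/16905 ≈ 1.081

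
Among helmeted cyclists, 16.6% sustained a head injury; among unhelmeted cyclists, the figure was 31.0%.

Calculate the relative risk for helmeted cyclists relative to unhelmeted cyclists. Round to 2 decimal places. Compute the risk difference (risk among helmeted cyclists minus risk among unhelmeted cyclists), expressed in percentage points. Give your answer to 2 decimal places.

RR = 0.1660 / 0.3100 = 0.54
risk difference = 0.1660 − 0.3100 = -0.1440 → -14.40 percentage points

RR = 0.54; RD = -14.40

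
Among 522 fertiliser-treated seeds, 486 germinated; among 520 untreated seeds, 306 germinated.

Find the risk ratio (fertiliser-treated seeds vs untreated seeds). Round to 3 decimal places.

1.582

risk, fertiliser-treated seeds = 486/522 = 0.9310
risk, untreated seeds = 306/520 = 0.5885
RR = 0.9310 / 0.5885 = 1.582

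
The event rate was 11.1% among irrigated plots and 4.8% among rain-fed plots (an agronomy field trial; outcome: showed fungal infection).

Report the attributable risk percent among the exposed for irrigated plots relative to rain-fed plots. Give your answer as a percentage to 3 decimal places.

AR% = (0.11100 − 0.04800) / 0.11100 = 0.5676 → 56.757%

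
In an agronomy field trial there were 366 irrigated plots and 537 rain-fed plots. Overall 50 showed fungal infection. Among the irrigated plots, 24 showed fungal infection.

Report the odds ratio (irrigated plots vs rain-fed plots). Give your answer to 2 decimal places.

OR ≈ 1.38

irrigated plots without the outcome: 366 − 24 = 342
rain-fed plots with the outcome: 50 − 24 = 26
rain-fed plots without the outcome: 537 − 26 = 511
OR = (24 × 511) / (342 × 26) = 12264/8892 ≈ 1.38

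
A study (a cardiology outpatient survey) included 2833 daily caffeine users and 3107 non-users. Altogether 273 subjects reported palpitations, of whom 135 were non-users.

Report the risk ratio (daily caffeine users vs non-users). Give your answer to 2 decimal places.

1.12

daily caffeine users with the outcome: 273 − 135 = 138
daily caffeine users without the outcome: 2833 − 138 = 2695
non-users without the outcome: 3107 − 135 = 2972
risk, daily caffeine users = 138/2833 = 0.04871
risk, non-users = 135/3107 = 0.04345
RR = 0.04871 / 0.04345 = 1.12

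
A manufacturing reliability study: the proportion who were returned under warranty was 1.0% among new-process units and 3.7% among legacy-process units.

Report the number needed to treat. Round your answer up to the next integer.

absolute risk difference = 0.027000
1 / 0.027000 = 37.037 → round up → 38

NNT ≈ 38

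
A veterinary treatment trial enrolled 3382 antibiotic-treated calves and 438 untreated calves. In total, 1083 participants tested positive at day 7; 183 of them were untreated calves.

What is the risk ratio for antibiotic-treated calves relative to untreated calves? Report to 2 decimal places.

0.64

antibiotic-treated calves with the outcome: 1083 − 183 = 900
antibiotic-treated calves without the outcome: 3382 − 900 = 2482
untreated calves without the outcome: 438 − 183 = 255
risk, antibiotic-treated calves = 900/3382 = 0.2661
risk, untreated calves = 183/438 = 0.4178
RR = 0.2661 / 0.4178 = 0.64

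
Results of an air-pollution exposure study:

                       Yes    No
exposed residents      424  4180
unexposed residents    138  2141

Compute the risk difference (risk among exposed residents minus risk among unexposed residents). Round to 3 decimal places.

RD ≈ 0.032

risk, exposed residents = 424/4604 = 0.0921
risk, unexposed residents = 138/2279 = 0.0606
risk difference = 0.0921 − 0.0606 = 0.032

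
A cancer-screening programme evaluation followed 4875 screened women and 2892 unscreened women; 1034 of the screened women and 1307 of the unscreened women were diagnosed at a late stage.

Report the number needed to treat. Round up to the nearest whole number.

5

risk, screened women = 1034/4875 = 0.212103
risk, unscreened women = 1307/2892 = 0.451936
absolute risk difference = 0.239834
1 / 0.239834 = 4.170 → round up → 5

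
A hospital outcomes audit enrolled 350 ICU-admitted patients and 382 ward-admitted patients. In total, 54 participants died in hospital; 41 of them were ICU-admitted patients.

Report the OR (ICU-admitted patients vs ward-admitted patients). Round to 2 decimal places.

ICU-admitted patients without the outcome: 350 − 41 = 309
ward-admitted patients with the outcome: 54 − 41 = 13
ward-admitted patients without the outcome: 382 − 13 = 369
odds, ICU-admitted patients = 41/309 = 0.13269
odds, ward-admitted patients = 13/369 = 0.03523
OR = 0.13269 / 0.03523 = 3.77

3.77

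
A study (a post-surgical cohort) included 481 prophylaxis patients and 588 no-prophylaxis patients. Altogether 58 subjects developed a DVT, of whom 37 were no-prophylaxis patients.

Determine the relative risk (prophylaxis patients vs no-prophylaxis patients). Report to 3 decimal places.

0.694

prophylaxis patients with the outcome: 58 − 37 = 21
prophylaxis patients without the outcome: 481 − 21 = 460
no-prophylaxis patients without the outcome: 588 − 37 = 551
risk, prophylaxis patients = 21/481 = 0.04366
risk, no-prophylaxis patients = 37/588 = 0.06293
RR = 0.04366 / 0.06293 = 0.694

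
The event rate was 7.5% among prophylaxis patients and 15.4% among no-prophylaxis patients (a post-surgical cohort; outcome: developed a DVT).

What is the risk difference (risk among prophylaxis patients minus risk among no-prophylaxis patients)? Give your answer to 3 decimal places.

risk difference = 0.0750 − 0.1540 = -0.079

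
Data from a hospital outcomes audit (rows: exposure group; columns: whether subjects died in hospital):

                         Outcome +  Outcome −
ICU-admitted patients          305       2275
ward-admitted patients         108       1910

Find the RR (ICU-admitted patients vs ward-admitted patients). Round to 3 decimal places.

RR ≈ 2.209

risk, ICU-admitted patients = 305/2580 = 0.1182
risk, ward-admitted patients = 108/2018 = 0.0535
RR = 0.1182 / 0.0535 = 2.209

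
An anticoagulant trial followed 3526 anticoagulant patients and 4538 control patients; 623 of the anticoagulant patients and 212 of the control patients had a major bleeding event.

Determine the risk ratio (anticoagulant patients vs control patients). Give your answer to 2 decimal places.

RR ≈ 3.78

risk, anticoagulant patients = 623/3526 = 0.17669
risk, control patients = 212/4538 = 0.04672
RR = 0.17669 / 0.04672 = 3.78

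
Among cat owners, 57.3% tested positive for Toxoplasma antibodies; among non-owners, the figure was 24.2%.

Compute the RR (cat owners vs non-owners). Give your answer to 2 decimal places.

RR = 0.5730 / 0.2420 = 2.37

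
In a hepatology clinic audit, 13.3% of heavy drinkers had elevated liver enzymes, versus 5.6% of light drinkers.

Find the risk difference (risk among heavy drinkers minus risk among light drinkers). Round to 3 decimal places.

risk difference = 0.1330 − 0.0560 = 0.077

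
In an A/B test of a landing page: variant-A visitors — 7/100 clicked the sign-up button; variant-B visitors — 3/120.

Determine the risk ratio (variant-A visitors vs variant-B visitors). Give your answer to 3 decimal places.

risk, variant-A visitors = 7/100 = 0.07000
risk, variant-B visitors = 3/120 = 0.02500
RR = 0.07000 / 0.02500 = 2.800

RR ≈ 2.800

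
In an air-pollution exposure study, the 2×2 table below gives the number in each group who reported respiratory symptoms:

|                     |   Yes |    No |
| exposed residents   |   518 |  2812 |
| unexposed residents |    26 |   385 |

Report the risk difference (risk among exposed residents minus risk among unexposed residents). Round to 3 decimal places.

0.092

risk, exposed residents = 518/3330 = 0.1556
risk, unexposed residents = 26/411 = 0.0633
risk difference = 0.1556 − 0.0633 = 0.092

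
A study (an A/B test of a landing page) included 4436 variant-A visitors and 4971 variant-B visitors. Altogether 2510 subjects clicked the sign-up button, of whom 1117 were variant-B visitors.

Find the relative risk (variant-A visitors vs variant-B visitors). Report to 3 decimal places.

RR = 1.397

variant-A visitors with the outcome: 2510 − 1117 = 1393
variant-A visitors without the outcome: 4436 − 1393 = 3043
variant-B visitors without the outcome: 4971 − 1117 = 3854
risk, variant-A visitors = 1393/4436 = 0.3140
risk, variant-B visitors = 1117/4971 = 0.2247
RR = 0.3140 / 0.2247 = 1.397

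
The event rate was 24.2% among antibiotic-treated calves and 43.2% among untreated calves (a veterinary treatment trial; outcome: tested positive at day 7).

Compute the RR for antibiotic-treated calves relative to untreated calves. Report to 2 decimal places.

RR = 0.2420 / 0.4320 = 0.56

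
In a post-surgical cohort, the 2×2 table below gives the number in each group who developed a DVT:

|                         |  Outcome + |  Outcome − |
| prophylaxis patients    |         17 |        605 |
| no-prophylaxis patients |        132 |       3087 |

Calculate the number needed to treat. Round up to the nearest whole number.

74

risk, prophylaxis patients = 17/622 = 0.027331
risk, no-prophylaxis patients = 132/3219 = 0.041007
absolute risk difference = 0.013675
1 / 0.013675 = 73.126 → round up → 74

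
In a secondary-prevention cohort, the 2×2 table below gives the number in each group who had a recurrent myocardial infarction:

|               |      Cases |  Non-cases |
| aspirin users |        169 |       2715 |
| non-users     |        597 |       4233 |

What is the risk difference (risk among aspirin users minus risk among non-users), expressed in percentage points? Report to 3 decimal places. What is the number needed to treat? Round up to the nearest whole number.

risk, aspirin users = 169/2884 = 0.0586
risk, non-users = 597/4830 = 0.1236
risk difference = 0.0586 − 0.1236 = -0.0650 → -6.500 percentage points
absolute risk difference = 0.065003
1 / 0.065003 = 15.384 → round up → 16

RD = -6.500; NNT = 16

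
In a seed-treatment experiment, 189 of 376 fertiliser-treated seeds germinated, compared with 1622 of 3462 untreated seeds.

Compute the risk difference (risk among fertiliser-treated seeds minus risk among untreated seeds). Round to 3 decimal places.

risk, fertiliser-treated seeds = 189/376 = 0.5027
risk, untreated seeds = 1622/3462 = 0.4685
risk difference = 0.5027 − 0.4685 = 0.034

0.034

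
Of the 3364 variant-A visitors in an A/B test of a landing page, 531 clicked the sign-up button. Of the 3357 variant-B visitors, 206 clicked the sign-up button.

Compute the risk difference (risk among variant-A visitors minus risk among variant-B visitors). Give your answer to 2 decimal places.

risk, variant-A visitors = 531/3364 = 0.1578
risk, variant-B visitors = 206/3357 = 0.0614
risk difference = 0.1578 − 0.0614 = 0.10

0.10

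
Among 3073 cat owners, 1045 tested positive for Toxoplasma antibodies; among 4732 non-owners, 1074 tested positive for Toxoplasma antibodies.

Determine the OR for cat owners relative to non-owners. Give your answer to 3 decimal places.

OR = (1045 × 3658) / (2028 × 1074) = 3822610/2178072 ≈ 1.755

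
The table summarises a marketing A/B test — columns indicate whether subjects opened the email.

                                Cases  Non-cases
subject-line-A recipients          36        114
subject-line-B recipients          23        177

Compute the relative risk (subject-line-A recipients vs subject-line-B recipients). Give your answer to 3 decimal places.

2.087

risk, subject-line-A recipients = 36/150 = 0.2400
risk, subject-line-B recipients = 23/200 = 0.1150
RR = 0.2400 / 0.1150 = 2.087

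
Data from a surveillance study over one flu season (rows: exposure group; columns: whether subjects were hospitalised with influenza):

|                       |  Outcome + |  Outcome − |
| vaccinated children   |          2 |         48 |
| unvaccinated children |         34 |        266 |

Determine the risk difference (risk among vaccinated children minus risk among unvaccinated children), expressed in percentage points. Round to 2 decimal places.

RD = -7.33

risk, vaccinated children = 2/50 = 0.04000
risk, unvaccinated children = 34/300 = 0.11333
risk difference = 0.04000 − 0.11333 = -0.07333 → -7.33 percentage points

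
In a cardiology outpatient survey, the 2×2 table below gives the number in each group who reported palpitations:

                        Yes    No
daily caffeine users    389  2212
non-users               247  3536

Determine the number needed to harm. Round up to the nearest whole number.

risk, daily caffeine users = 389/2601 = 0.149558
risk, non-users = 247/3783 = 0.065292
absolute risk difference = 0.084266
1 / 0.084266 = 11.867 → round up → 12

NNH ≈ 12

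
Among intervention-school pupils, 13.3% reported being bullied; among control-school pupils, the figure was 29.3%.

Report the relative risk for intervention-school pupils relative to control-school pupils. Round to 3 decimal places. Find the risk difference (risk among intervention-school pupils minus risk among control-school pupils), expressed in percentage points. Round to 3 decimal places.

RR = 0.454; RD = -16.000

RR = 0.1330 / 0.2930 = 0.454
risk difference = 0.1330 − 0.2930 = -0.1600 → -16.000 percentage points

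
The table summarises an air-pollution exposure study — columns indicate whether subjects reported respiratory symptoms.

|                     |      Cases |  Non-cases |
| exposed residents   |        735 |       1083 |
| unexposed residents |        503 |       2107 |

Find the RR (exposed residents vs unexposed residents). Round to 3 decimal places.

risk, exposed residents = 735/1818 = 0.4043
risk, unexposed residents = 503/2610 = 0.1927
RR = 0.4043 / 0.1927 = 2.098

RR: 2.098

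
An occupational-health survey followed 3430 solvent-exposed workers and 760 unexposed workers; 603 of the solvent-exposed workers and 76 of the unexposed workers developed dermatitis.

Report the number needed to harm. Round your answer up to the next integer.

NNH ≈ 14

risk, solvent-exposed workers = 603/3430 = 0.175802
risk, unexposed workers = 76/760 = 0.100000
absolute risk difference = 0.075802
1 / 0.075802 = 13.192 → round up → 14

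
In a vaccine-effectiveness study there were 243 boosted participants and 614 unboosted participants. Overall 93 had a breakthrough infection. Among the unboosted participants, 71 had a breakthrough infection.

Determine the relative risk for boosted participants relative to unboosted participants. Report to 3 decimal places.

boosted participants with the outcome: 93 − 71 = 22
boosted participants without the outcome: 243 − 22 = 221
unboosted participants without the outcome: 614 − 71 = 543
risk, boosted participants = 22/243 = 0.0905
risk, unboosted participants = 71/614 = 0.1156
RR = 0.0905 / 0.1156 = 0.783

RR ≈ 0.783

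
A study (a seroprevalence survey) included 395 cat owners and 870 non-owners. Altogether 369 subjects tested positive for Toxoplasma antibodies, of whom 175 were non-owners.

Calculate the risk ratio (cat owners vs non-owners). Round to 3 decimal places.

cat owners with the outcome: 369 − 175 = 194
cat owners without the outcome: 395 − 194 = 201
non-owners without the outcome: 870 − 175 = 695
risk, cat owners = 194/395 = 0.4911
risk, non-owners = 175/870 = 0.2011
RR = 0.4911 / 0.2011 = 2.442

RR = 2.442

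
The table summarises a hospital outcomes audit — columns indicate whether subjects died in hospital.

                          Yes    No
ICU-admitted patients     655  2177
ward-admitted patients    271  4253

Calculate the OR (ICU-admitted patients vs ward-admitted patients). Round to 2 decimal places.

OR = (655 × 4253) / (2177 × 271) = 2785715/589967 ≈ 4.72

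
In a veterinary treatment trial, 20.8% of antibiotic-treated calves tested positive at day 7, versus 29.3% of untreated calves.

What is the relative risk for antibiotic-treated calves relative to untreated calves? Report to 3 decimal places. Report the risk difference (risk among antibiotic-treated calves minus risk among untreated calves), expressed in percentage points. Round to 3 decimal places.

RR = 0.710; RD = -8.500

RR = 0.2080 / 0.2930 = 0.710
risk difference = 0.2080 − 0.2930 = -0.0850 → -8.500 percentage points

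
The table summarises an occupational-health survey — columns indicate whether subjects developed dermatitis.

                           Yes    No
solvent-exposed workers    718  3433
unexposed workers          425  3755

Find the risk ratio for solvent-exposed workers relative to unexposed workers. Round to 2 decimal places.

RR: 1.70

risk, solvent-exposed workers = 718/4151 = 0.1730
risk, unexposed workers = 425/4180 = 0.1017
RR = 0.1730 / 0.1017 = 1.70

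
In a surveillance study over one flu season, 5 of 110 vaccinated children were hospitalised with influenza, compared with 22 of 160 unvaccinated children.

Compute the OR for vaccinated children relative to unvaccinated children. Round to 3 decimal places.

OR = (5 × 138) / (105 × 22) = 690/2310 ≈ 0.299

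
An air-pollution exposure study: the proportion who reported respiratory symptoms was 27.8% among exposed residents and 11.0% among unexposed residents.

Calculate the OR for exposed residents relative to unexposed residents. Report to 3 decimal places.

OR = 3.115

odds, exposed residents = 0.2780/0.7220 = 0.3850
odds, unexposed residents = 0.1100/0.8900 = 0.1236
OR = 0.3850 / 0.1236 = 3.115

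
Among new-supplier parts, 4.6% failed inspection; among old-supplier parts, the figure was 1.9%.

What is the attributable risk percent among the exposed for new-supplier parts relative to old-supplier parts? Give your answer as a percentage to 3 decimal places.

AR% = (0.04600 − 0.01900) / 0.04600 = 0.5870 → 58.696%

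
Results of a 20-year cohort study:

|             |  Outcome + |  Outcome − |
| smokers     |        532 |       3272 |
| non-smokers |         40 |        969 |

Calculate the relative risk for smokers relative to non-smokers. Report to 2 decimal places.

3.53

risk, smokers = 532/3804 = 0.13985
risk, non-smokers = 40/1009 = 0.03964
RR = 0.13985 / 0.03964 = 3.53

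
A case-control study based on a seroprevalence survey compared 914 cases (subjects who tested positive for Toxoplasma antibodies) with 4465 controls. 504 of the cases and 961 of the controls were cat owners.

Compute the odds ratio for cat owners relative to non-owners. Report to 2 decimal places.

OR ≈ 4.48

odds, cat owners = 504/961 = 0.5245
odds, non-owners = 410/3504 = 0.1170
OR = 0.5245 / 0.1170 = 4.48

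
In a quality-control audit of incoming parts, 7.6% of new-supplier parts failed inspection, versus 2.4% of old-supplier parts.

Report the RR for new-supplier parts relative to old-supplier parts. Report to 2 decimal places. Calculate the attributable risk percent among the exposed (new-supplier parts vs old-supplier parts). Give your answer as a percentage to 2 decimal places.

RR = 0.07600 / 0.02400 = 3.17
AR% = (0.07600 − 0.02400) / 0.07600 = 0.6842 → 68.42%

RR = 3.17; AR% = 68.42%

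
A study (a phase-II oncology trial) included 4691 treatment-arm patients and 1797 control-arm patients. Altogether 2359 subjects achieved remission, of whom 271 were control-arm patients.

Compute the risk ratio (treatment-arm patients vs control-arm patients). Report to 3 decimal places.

RR: 2.952

treatment-arm patients with the outcome: 2359 − 271 = 2088
treatment-arm patients without the outcome: 4691 − 2088 = 2603
control-arm patients without the outcome: 1797 − 271 = 1526
risk, treatment-arm patients = 2088/4691 = 0.4451
risk, control-arm patients = 271/1797 = 0.1508
RR = 0.4451 / 0.1508 = 2.952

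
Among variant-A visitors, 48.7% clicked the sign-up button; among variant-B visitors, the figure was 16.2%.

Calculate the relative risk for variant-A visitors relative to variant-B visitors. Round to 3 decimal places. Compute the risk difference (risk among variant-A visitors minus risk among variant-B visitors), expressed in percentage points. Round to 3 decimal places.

RR = 0.4870 / 0.1620 = 3.006
risk difference = 0.4870 − 0.1620 = 0.3250 → 32.500 percentage points

RR = 3.006; RD = 32.500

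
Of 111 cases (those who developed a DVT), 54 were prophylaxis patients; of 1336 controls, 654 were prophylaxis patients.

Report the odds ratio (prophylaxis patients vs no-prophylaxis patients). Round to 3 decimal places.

OR: 0.988

odds, prophylaxis patients = 54/654 = 0.0826
odds, no-prophylaxis patients = 57/682 = 0.0836
OR = 0.0826 / 0.0836 = 0.988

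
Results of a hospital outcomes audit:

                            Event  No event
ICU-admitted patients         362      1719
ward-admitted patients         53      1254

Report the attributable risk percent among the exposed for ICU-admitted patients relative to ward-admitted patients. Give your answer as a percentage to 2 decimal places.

76.69%

risk, ICU-admitted patients = 362/2081 = 0.17395
risk, ward-admitted patients = 53/1307 = 0.04055
AR% = (0.17395 − 0.04055) / 0.17395 = 0.7669 → 76.69%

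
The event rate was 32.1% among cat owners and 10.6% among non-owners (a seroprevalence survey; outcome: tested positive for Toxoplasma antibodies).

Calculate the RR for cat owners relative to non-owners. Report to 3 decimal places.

RR = 0.3210 / 0.1060 = 3.028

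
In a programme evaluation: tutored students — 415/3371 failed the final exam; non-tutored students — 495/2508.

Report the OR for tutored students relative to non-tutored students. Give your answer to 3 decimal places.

odds, tutored students = 415/2956 = 0.1404
odds, non-tutored students = 495/2013 = 0.2459
OR = 0.1404 / 0.2459 = 0.571

OR: 0.571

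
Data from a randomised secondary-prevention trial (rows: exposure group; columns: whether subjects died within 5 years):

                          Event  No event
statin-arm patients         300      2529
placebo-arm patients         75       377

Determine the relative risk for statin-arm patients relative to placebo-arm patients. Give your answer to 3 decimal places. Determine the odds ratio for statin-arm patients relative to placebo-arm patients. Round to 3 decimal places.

RR = 0.639; OR = 0.596

risk, statin-arm patients = 300/2829 = 0.1060
risk, placebo-arm patients = 75/452 = 0.1659
RR = 0.1060 / 0.1659 = 0.639
OR = (300 × 377) / (2529 × 75) = 113100/189675 ≈ 0.596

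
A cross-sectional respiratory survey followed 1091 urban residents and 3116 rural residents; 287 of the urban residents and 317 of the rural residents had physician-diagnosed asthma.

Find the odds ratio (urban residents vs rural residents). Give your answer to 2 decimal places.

OR = (287 × 2799) / (804 × 317) = 803313/254868 ≈ 3.15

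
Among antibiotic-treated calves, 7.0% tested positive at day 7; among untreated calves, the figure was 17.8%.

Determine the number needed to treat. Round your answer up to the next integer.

NNT = 10

absolute risk difference = 0.108000
1 / 0.108000 = 9.259 → round up → 10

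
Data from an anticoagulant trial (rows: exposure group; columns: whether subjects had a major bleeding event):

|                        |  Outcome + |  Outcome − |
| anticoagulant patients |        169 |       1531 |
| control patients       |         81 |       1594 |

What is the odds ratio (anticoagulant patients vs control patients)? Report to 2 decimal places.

OR = (169 × 1594) / (1531 × 81) = 269386/124011 ≈ 2.17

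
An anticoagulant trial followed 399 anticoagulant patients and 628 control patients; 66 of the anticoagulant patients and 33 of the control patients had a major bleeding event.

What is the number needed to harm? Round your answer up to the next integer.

9

risk, anticoagulant patients = 66/399 = 0.165414
risk, control patients = 33/628 = 0.052548
absolute risk difference = 0.112866
1 / 0.112866 = 8.860 → round up → 9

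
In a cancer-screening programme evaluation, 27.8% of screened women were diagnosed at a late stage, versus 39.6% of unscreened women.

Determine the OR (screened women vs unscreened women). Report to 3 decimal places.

odds, screened women = 0.2780/0.7220 = 0.3850
odds, unscreened women = 0.3960/0.6040 = 0.6556
OR = 0.3850 / 0.6556 = 0.587

OR: 0.587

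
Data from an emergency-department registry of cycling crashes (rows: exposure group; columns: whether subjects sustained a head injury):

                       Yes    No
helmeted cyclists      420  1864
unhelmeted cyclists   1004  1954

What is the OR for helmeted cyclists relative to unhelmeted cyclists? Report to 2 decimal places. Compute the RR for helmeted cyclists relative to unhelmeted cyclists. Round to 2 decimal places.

OR = 0.44; RR = 0.54

odds, helmeted cyclists = 420/1864 = 0.2253
odds, unhelmeted cyclists = 1004/1954 = 0.5138
OR = 0.2253 / 0.5138 = 0.44
risk, helmeted cyclists = 420/2284 = 0.1839
risk, unhelmeted cyclists = 1004/2958 = 0.3394
RR = 0.1839 / 0.3394 = 0.54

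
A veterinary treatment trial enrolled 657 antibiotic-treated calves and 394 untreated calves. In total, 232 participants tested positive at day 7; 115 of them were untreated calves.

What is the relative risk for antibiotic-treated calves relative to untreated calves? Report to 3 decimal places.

RR ≈ 0.610

antibiotic-treated calves with the outcome: 232 − 115 = 117
antibiotic-treated calves without the outcome: 657 − 117 = 540
untreated calves without the outcome: 394 − 115 = 279
risk, antibiotic-treated calves = 117/657 = 0.1781
risk, untreated calves = 115/394 = 0.2919
RR = 0.1781 / 0.2919 = 0.610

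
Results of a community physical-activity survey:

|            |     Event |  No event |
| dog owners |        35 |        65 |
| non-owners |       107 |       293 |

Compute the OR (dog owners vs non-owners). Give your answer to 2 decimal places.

OR = (35 × 293) / (65 × 107) = 10255/6955 ≈ 1.47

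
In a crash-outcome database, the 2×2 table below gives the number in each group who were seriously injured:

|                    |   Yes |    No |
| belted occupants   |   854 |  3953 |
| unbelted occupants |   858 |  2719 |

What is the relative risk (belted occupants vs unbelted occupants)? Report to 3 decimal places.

risk, belted occupants = 854/4807 = 0.1777
risk, unbelted occupants = 858/3577 = 0.2399
RR = 0.1777 / 0.2399 = 0.741

0.741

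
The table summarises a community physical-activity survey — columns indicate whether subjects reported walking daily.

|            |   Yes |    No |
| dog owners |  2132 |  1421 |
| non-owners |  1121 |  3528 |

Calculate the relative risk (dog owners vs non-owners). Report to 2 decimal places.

risk, dog owners = 2132/3553 = 0.6001
risk, non-owners = 1121/4649 = 0.2411
RR = 0.6001 / 0.2411 = 2.49

2.49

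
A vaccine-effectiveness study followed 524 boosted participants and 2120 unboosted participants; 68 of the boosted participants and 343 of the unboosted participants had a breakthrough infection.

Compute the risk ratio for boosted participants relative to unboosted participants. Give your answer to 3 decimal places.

0.802

risk, boosted participants = 68/524 = 0.1298
risk, unboosted participants = 343/2120 = 0.1618
RR = 0.1298 / 0.1618 = 0.802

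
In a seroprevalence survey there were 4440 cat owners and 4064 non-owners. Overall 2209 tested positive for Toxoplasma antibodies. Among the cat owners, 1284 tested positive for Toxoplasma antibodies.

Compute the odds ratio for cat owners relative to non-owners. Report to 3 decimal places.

OR = 1.381

cat owners without the outcome: 4440 − 1284 = 3156
non-owners with the outcome: 2209 − 1284 = 925
non-owners without the outcome: 4064 − 925 = 3139
OR = (1284 × 3139) / (3156 × 925) = 4030476/2919300 ≈ 1.381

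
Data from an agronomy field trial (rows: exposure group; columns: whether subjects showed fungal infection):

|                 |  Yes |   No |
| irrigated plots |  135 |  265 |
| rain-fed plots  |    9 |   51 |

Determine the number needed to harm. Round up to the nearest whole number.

NNH: 6

risk, irrigated plots = 135/400 = 0.337500
risk, rain-fed plots = 9/60 = 0.150000
absolute risk difference = 0.187500
1 / 0.187500 = 5.333 → round up → 6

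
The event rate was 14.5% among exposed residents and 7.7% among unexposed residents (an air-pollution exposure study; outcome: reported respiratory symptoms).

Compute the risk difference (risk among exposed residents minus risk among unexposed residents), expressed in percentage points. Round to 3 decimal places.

risk difference = 0.1450 − 0.0770 = 0.0680 → 6.800 percentage points

RD: 6.800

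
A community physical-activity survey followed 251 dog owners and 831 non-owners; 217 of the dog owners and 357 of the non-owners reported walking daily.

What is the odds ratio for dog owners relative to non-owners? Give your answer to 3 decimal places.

OR = (217 × 474) / (34 × 357) = 102858/12138 ≈ 8.474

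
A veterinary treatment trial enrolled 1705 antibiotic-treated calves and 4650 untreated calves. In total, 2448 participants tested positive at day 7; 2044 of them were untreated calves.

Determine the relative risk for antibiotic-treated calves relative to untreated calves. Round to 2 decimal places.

RR = 0.54

antibiotic-treated calves with the outcome: 2448 − 2044 = 404
antibiotic-treated calves without the outcome: 1705 − 404 = 1301
untreated calves without the outcome: 4650 − 2044 = 2606
risk, antibiotic-treated calves = 404/1705 = 0.2370
risk, untreated calves = 2044/4650 = 0.4396
RR = 0.2370 / 0.4396 = 0.54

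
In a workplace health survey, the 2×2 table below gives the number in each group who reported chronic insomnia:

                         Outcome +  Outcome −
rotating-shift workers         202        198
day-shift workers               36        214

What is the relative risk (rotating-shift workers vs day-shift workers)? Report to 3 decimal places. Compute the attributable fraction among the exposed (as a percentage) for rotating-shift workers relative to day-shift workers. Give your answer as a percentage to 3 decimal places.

RR = 3.507; AR% = 71.485%

risk, rotating-shift workers = 202/400 = 0.5050
risk, day-shift workers = 36/250 = 0.1440
RR = 0.5050 / 0.1440 = 3.507
AR% = (0.5050 − 0.1440) / 0.5050 = 0.7149 → 71.485%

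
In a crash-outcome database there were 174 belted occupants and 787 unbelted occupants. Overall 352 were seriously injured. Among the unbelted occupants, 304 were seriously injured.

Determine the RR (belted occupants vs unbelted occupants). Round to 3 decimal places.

RR: 0.714

belted occupants with the outcome: 352 − 304 = 48
belted occupants without the outcome: 174 − 48 = 126
unbelted occupants without the outcome: 787 − 304 = 483
risk, belted occupants = 48/174 = 0.2759
risk, unbelted occupants = 304/787 = 0.3863
RR = 0.2759 / 0.3863 = 0.714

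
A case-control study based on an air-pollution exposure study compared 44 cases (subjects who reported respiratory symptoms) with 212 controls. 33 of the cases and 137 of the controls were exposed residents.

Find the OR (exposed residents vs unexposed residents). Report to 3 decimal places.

1.642

odds, exposed residents = 33/137 = 0.2409
odds, unexposed residents = 11/75 = 0.1467
OR = 0.2409 / 0.1467 = 1.642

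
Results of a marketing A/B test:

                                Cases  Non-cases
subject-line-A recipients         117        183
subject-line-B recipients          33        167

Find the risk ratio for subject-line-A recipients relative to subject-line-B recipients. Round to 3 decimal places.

risk, subject-line-A recipients = 117/300 = 0.3900
risk, subject-line-B recipients = 33/200 = 0.1650
RR = 0.3900 / 0.1650 = 2.364

RR = 2.364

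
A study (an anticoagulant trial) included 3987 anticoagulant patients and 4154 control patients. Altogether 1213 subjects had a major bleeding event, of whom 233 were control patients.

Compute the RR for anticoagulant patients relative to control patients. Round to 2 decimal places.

anticoagulant patients with the outcome: 1213 − 233 = 980
anticoagulant patients without the outcome: 3987 − 980 = 3007
control patients without the outcome: 4154 − 233 = 3921
risk, anticoagulant patients = 980/3987 = 0.2458
risk, control patients = 233/4154 = 0.0561
RR = 0.2458 / 0.0561 = 4.38

RR = 4.38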